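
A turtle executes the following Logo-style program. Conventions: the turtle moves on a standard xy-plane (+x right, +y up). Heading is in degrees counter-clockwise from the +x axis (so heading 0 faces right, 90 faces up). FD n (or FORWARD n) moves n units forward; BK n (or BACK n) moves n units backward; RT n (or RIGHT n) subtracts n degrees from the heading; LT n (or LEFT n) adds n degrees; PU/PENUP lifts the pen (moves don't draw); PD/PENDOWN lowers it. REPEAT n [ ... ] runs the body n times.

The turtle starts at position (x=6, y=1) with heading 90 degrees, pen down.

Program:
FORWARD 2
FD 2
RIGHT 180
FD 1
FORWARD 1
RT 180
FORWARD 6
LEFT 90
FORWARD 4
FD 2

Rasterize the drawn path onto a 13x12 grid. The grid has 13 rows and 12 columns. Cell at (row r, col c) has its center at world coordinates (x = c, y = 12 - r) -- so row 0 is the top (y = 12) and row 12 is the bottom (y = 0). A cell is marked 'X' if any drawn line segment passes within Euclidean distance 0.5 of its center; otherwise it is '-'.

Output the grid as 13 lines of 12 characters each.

Segment 0: (6,1) -> (6,3)
Segment 1: (6,3) -> (6,5)
Segment 2: (6,5) -> (6,4)
Segment 3: (6,4) -> (6,3)
Segment 4: (6,3) -> (6,9)
Segment 5: (6,9) -> (2,9)
Segment 6: (2,9) -> (-0,9)

Answer: ------------
------------
------------
XXXXXXX-----
------X-----
------X-----
------X-----
------X-----
------X-----
------X-----
------X-----
------X-----
------------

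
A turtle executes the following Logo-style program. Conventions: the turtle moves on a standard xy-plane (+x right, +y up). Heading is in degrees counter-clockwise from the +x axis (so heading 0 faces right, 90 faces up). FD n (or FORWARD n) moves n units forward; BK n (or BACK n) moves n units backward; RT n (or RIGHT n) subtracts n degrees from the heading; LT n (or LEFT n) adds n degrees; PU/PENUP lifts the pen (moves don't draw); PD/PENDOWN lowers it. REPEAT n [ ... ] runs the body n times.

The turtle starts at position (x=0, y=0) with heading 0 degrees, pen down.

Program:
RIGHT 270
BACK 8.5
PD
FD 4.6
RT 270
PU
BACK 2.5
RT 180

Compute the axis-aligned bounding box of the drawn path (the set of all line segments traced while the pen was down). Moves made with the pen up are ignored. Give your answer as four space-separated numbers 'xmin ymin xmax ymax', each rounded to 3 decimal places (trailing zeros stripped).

Executing turtle program step by step:
Start: pos=(0,0), heading=0, pen down
RT 270: heading 0 -> 90
BK 8.5: (0,0) -> (0,-8.5) [heading=90, draw]
PD: pen down
FD 4.6: (0,-8.5) -> (0,-3.9) [heading=90, draw]
RT 270: heading 90 -> 180
PU: pen up
BK 2.5: (0,-3.9) -> (2.5,-3.9) [heading=180, move]
RT 180: heading 180 -> 0
Final: pos=(2.5,-3.9), heading=0, 2 segment(s) drawn

Segment endpoints: x in {0, 0, 0}, y in {-8.5, -3.9, 0}
xmin=0, ymin=-8.5, xmax=0, ymax=0

Answer: 0 -8.5 0 0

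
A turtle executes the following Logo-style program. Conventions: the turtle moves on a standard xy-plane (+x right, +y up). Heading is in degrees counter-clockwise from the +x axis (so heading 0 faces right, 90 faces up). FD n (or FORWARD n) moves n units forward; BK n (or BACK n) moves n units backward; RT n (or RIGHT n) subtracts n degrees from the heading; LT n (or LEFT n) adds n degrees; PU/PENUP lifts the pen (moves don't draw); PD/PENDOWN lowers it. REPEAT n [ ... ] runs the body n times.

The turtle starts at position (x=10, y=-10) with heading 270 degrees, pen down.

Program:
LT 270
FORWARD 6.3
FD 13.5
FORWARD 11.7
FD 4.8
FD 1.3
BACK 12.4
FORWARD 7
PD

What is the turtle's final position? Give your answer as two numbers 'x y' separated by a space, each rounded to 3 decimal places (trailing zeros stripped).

Answer: -22.2 -10

Derivation:
Executing turtle program step by step:
Start: pos=(10,-10), heading=270, pen down
LT 270: heading 270 -> 180
FD 6.3: (10,-10) -> (3.7,-10) [heading=180, draw]
FD 13.5: (3.7,-10) -> (-9.8,-10) [heading=180, draw]
FD 11.7: (-9.8,-10) -> (-21.5,-10) [heading=180, draw]
FD 4.8: (-21.5,-10) -> (-26.3,-10) [heading=180, draw]
FD 1.3: (-26.3,-10) -> (-27.6,-10) [heading=180, draw]
BK 12.4: (-27.6,-10) -> (-15.2,-10) [heading=180, draw]
FD 7: (-15.2,-10) -> (-22.2,-10) [heading=180, draw]
PD: pen down
Final: pos=(-22.2,-10), heading=180, 7 segment(s) drawn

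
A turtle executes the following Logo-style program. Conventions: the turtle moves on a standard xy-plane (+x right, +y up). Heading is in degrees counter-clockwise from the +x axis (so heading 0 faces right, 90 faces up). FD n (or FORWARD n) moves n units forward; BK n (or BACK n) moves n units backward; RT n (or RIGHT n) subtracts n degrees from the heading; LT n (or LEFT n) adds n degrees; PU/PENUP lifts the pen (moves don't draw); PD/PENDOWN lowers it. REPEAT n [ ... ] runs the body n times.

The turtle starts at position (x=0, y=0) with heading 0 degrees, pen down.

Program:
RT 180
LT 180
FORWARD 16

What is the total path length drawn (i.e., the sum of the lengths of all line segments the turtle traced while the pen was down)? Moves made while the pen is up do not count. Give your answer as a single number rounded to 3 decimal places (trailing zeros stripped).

Answer: 16

Derivation:
Executing turtle program step by step:
Start: pos=(0,0), heading=0, pen down
RT 180: heading 0 -> 180
LT 180: heading 180 -> 0
FD 16: (0,0) -> (16,0) [heading=0, draw]
Final: pos=(16,0), heading=0, 1 segment(s) drawn

Segment lengths:
  seg 1: (0,0) -> (16,0), length = 16
Total = 16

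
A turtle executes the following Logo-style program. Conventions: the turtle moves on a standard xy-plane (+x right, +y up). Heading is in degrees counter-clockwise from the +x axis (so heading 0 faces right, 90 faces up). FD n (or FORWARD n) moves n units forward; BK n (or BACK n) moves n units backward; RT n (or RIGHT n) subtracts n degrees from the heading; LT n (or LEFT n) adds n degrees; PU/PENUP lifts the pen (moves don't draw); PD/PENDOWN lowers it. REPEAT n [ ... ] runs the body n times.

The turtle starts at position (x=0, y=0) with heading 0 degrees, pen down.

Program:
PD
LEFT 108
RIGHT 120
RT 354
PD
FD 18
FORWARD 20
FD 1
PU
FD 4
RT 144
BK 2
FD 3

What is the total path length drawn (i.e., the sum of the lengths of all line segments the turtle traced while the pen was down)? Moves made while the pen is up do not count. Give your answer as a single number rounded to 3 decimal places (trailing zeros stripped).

Executing turtle program step by step:
Start: pos=(0,0), heading=0, pen down
PD: pen down
LT 108: heading 0 -> 108
RT 120: heading 108 -> 348
RT 354: heading 348 -> 354
PD: pen down
FD 18: (0,0) -> (17.901,-1.882) [heading=354, draw]
FD 20: (17.901,-1.882) -> (37.792,-3.972) [heading=354, draw]
FD 1: (37.792,-3.972) -> (38.786,-4.077) [heading=354, draw]
PU: pen up
FD 4: (38.786,-4.077) -> (42.764,-4.495) [heading=354, move]
RT 144: heading 354 -> 210
BK 2: (42.764,-4.495) -> (44.496,-3.495) [heading=210, move]
FD 3: (44.496,-3.495) -> (41.898,-4.995) [heading=210, move]
Final: pos=(41.898,-4.995), heading=210, 3 segment(s) drawn

Segment lengths:
  seg 1: (0,0) -> (17.901,-1.882), length = 18
  seg 2: (17.901,-1.882) -> (37.792,-3.972), length = 20
  seg 3: (37.792,-3.972) -> (38.786,-4.077), length = 1
Total = 39

Answer: 39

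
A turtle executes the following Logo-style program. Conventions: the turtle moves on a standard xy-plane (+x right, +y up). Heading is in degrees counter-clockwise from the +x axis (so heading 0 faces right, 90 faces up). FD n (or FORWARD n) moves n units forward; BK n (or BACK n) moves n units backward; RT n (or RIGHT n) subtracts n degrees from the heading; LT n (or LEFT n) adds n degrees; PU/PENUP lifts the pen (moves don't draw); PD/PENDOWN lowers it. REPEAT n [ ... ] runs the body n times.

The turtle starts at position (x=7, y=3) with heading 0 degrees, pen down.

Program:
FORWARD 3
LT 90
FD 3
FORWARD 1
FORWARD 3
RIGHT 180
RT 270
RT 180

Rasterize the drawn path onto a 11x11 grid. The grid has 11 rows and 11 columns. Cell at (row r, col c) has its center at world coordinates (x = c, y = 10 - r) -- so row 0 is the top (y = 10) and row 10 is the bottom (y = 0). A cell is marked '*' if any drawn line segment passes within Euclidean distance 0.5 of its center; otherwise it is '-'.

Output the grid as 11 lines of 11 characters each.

Answer: ----------*
----------*
----------*
----------*
----------*
----------*
----------*
-------****
-----------
-----------
-----------

Derivation:
Segment 0: (7,3) -> (10,3)
Segment 1: (10,3) -> (10,6)
Segment 2: (10,6) -> (10,7)
Segment 3: (10,7) -> (10,10)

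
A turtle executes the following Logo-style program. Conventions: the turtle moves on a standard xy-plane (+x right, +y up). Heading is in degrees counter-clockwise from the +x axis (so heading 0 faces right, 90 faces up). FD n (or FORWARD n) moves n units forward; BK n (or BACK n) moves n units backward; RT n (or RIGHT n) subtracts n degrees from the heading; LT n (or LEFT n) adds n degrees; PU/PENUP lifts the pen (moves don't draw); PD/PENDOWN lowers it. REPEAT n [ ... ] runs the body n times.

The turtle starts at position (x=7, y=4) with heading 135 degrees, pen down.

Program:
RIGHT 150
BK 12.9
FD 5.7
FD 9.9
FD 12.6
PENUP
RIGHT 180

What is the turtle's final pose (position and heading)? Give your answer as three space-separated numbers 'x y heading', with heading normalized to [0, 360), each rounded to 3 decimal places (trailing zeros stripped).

Answer: 21.779 0.04 165

Derivation:
Executing turtle program step by step:
Start: pos=(7,4), heading=135, pen down
RT 150: heading 135 -> 345
BK 12.9: (7,4) -> (-5.46,7.339) [heading=345, draw]
FD 5.7: (-5.46,7.339) -> (0.045,5.863) [heading=345, draw]
FD 9.9: (0.045,5.863) -> (9.608,3.301) [heading=345, draw]
FD 12.6: (9.608,3.301) -> (21.779,0.04) [heading=345, draw]
PU: pen up
RT 180: heading 345 -> 165
Final: pos=(21.779,0.04), heading=165, 4 segment(s) drawn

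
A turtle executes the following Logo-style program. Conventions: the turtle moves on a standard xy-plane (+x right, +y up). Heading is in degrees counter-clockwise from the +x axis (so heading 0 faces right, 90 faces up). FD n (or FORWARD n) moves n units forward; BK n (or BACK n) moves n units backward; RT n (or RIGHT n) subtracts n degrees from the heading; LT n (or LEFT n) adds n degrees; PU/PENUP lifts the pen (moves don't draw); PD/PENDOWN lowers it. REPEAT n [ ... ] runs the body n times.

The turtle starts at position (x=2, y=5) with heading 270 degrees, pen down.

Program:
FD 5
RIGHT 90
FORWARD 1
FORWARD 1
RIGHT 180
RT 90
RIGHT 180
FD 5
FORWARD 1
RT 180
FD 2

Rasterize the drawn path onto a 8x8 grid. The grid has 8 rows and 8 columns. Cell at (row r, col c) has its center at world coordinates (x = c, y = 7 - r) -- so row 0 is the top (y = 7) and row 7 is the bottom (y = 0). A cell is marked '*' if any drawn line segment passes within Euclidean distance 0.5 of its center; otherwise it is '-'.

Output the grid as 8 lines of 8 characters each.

Answer: --------
*-------
*-*-----
*-*-----
*-*-----
*-*-----
*-*-----
***-----

Derivation:
Segment 0: (2,5) -> (2,0)
Segment 1: (2,0) -> (1,0)
Segment 2: (1,0) -> (-0,0)
Segment 3: (-0,0) -> (-0,5)
Segment 4: (-0,5) -> (-0,6)
Segment 5: (-0,6) -> (-0,4)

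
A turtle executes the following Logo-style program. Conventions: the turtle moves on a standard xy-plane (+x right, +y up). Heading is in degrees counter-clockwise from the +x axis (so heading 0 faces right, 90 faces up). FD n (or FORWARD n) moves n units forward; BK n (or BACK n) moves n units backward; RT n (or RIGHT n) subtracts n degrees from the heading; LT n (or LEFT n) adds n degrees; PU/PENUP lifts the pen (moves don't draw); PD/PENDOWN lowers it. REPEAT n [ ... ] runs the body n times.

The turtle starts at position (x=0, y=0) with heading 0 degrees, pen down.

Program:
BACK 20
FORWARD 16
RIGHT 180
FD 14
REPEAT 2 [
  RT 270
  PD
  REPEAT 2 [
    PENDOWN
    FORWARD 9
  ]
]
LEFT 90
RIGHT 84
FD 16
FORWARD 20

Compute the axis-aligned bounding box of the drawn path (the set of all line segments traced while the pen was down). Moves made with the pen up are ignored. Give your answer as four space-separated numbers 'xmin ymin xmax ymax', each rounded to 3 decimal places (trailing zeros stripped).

Executing turtle program step by step:
Start: pos=(0,0), heading=0, pen down
BK 20: (0,0) -> (-20,0) [heading=0, draw]
FD 16: (-20,0) -> (-4,0) [heading=0, draw]
RT 180: heading 0 -> 180
FD 14: (-4,0) -> (-18,0) [heading=180, draw]
REPEAT 2 [
  -- iteration 1/2 --
  RT 270: heading 180 -> 270
  PD: pen down
  REPEAT 2 [
    -- iteration 1/2 --
    PD: pen down
    FD 9: (-18,0) -> (-18,-9) [heading=270, draw]
    -- iteration 2/2 --
    PD: pen down
    FD 9: (-18,-9) -> (-18,-18) [heading=270, draw]
  ]
  -- iteration 2/2 --
  RT 270: heading 270 -> 0
  PD: pen down
  REPEAT 2 [
    -- iteration 1/2 --
    PD: pen down
    FD 9: (-18,-18) -> (-9,-18) [heading=0, draw]
    -- iteration 2/2 --
    PD: pen down
    FD 9: (-9,-18) -> (0,-18) [heading=0, draw]
  ]
]
LT 90: heading 0 -> 90
RT 84: heading 90 -> 6
FD 16: (0,-18) -> (15.912,-16.328) [heading=6, draw]
FD 20: (15.912,-16.328) -> (35.803,-14.237) [heading=6, draw]
Final: pos=(35.803,-14.237), heading=6, 9 segment(s) drawn

Segment endpoints: x in {-20, -18, -18, -18, -9, -4, 0, 0, 15.912, 35.803}, y in {-18, -18, -18, -16.328, -14.237, -9, 0, 0}
xmin=-20, ymin=-18, xmax=35.803, ymax=0

Answer: -20 -18 35.803 0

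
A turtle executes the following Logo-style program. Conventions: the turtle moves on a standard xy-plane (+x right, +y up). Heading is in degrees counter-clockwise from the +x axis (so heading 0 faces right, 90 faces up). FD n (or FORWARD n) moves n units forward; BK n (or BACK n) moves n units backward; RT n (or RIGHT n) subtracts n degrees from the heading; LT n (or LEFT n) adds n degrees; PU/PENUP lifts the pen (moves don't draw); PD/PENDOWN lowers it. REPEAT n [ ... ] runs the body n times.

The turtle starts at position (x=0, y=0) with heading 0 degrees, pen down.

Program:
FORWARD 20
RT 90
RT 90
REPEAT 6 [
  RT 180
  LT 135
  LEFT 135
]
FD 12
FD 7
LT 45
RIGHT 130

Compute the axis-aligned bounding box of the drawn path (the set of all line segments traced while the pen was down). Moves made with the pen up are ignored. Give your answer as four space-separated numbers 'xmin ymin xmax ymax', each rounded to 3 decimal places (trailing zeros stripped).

Executing turtle program step by step:
Start: pos=(0,0), heading=0, pen down
FD 20: (0,0) -> (20,0) [heading=0, draw]
RT 90: heading 0 -> 270
RT 90: heading 270 -> 180
REPEAT 6 [
  -- iteration 1/6 --
  RT 180: heading 180 -> 0
  LT 135: heading 0 -> 135
  LT 135: heading 135 -> 270
  -- iteration 2/6 --
  RT 180: heading 270 -> 90
  LT 135: heading 90 -> 225
  LT 135: heading 225 -> 0
  -- iteration 3/6 --
  RT 180: heading 0 -> 180
  LT 135: heading 180 -> 315
  LT 135: heading 315 -> 90
  -- iteration 4/6 --
  RT 180: heading 90 -> 270
  LT 135: heading 270 -> 45
  LT 135: heading 45 -> 180
  -- iteration 5/6 --
  RT 180: heading 180 -> 0
  LT 135: heading 0 -> 135
  LT 135: heading 135 -> 270
  -- iteration 6/6 --
  RT 180: heading 270 -> 90
  LT 135: heading 90 -> 225
  LT 135: heading 225 -> 0
]
FD 12: (20,0) -> (32,0) [heading=0, draw]
FD 7: (32,0) -> (39,0) [heading=0, draw]
LT 45: heading 0 -> 45
RT 130: heading 45 -> 275
Final: pos=(39,0), heading=275, 3 segment(s) drawn

Segment endpoints: x in {0, 20, 32, 39}, y in {0, 0, 0}
xmin=0, ymin=0, xmax=39, ymax=0

Answer: 0 0 39 0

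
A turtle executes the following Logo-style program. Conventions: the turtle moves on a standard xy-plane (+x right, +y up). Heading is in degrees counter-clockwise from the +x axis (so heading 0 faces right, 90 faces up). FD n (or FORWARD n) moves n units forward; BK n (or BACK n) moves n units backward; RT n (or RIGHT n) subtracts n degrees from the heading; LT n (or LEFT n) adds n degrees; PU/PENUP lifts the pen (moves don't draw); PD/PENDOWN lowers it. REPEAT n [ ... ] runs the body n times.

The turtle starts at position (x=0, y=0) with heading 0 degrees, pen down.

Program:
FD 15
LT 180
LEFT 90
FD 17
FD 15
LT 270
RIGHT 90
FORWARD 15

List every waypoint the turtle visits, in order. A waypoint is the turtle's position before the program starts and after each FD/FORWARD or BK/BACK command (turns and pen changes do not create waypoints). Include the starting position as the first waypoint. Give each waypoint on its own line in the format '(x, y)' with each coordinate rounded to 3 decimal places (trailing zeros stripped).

Executing turtle program step by step:
Start: pos=(0,0), heading=0, pen down
FD 15: (0,0) -> (15,0) [heading=0, draw]
LT 180: heading 0 -> 180
LT 90: heading 180 -> 270
FD 17: (15,0) -> (15,-17) [heading=270, draw]
FD 15: (15,-17) -> (15,-32) [heading=270, draw]
LT 270: heading 270 -> 180
RT 90: heading 180 -> 90
FD 15: (15,-32) -> (15,-17) [heading=90, draw]
Final: pos=(15,-17), heading=90, 4 segment(s) drawn
Waypoints (5 total):
(0, 0)
(15, 0)
(15, -17)
(15, -32)
(15, -17)

Answer: (0, 0)
(15, 0)
(15, -17)
(15, -32)
(15, -17)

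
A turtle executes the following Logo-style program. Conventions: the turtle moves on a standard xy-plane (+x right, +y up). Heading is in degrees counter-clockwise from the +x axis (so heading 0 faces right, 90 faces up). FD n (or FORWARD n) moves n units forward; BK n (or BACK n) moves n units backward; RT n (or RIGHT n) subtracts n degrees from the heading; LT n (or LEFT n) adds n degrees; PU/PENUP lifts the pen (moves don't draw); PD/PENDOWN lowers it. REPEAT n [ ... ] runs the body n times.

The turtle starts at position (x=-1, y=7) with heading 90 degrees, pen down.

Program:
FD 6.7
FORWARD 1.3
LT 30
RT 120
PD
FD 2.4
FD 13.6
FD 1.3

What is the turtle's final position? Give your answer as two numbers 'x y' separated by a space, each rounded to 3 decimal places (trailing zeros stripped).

Answer: 16.3 15

Derivation:
Executing turtle program step by step:
Start: pos=(-1,7), heading=90, pen down
FD 6.7: (-1,7) -> (-1,13.7) [heading=90, draw]
FD 1.3: (-1,13.7) -> (-1,15) [heading=90, draw]
LT 30: heading 90 -> 120
RT 120: heading 120 -> 0
PD: pen down
FD 2.4: (-1,15) -> (1.4,15) [heading=0, draw]
FD 13.6: (1.4,15) -> (15,15) [heading=0, draw]
FD 1.3: (15,15) -> (16.3,15) [heading=0, draw]
Final: pos=(16.3,15), heading=0, 5 segment(s) drawn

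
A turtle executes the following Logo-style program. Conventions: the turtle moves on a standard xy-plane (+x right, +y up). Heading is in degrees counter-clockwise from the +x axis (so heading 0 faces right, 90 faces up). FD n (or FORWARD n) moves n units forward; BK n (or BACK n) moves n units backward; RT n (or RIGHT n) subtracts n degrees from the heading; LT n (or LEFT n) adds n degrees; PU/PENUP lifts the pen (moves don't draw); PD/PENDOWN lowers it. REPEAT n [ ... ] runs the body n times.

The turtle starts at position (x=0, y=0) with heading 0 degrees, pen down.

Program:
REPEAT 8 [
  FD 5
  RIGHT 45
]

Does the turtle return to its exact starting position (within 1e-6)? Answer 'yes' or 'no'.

Answer: yes

Derivation:
Executing turtle program step by step:
Start: pos=(0,0), heading=0, pen down
REPEAT 8 [
  -- iteration 1/8 --
  FD 5: (0,0) -> (5,0) [heading=0, draw]
  RT 45: heading 0 -> 315
  -- iteration 2/8 --
  FD 5: (5,0) -> (8.536,-3.536) [heading=315, draw]
  RT 45: heading 315 -> 270
  -- iteration 3/8 --
  FD 5: (8.536,-3.536) -> (8.536,-8.536) [heading=270, draw]
  RT 45: heading 270 -> 225
  -- iteration 4/8 --
  FD 5: (8.536,-8.536) -> (5,-12.071) [heading=225, draw]
  RT 45: heading 225 -> 180
  -- iteration 5/8 --
  FD 5: (5,-12.071) -> (0,-12.071) [heading=180, draw]
  RT 45: heading 180 -> 135
  -- iteration 6/8 --
  FD 5: (0,-12.071) -> (-3.536,-8.536) [heading=135, draw]
  RT 45: heading 135 -> 90
  -- iteration 7/8 --
  FD 5: (-3.536,-8.536) -> (-3.536,-3.536) [heading=90, draw]
  RT 45: heading 90 -> 45
  -- iteration 8/8 --
  FD 5: (-3.536,-3.536) -> (0,0) [heading=45, draw]
  RT 45: heading 45 -> 0
]
Final: pos=(0,0), heading=0, 8 segment(s) drawn

Start position: (0, 0)
Final position: (0, 0)
Distance = 0; < 1e-6 -> CLOSED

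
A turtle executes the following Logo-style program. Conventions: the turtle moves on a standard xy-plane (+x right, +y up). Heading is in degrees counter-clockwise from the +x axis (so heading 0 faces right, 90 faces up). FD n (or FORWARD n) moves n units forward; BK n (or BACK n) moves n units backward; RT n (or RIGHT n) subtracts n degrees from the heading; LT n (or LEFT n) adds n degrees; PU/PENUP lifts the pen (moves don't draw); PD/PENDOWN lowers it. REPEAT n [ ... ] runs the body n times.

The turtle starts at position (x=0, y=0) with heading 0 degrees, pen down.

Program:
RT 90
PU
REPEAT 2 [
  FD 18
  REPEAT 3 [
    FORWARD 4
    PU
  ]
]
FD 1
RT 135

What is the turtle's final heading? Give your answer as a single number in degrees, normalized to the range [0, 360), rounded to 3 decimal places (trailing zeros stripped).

Answer: 135

Derivation:
Executing turtle program step by step:
Start: pos=(0,0), heading=0, pen down
RT 90: heading 0 -> 270
PU: pen up
REPEAT 2 [
  -- iteration 1/2 --
  FD 18: (0,0) -> (0,-18) [heading=270, move]
  REPEAT 3 [
    -- iteration 1/3 --
    FD 4: (0,-18) -> (0,-22) [heading=270, move]
    PU: pen up
    -- iteration 2/3 --
    FD 4: (0,-22) -> (0,-26) [heading=270, move]
    PU: pen up
    -- iteration 3/3 --
    FD 4: (0,-26) -> (0,-30) [heading=270, move]
    PU: pen up
  ]
  -- iteration 2/2 --
  FD 18: (0,-30) -> (0,-48) [heading=270, move]
  REPEAT 3 [
    -- iteration 1/3 --
    FD 4: (0,-48) -> (0,-52) [heading=270, move]
    PU: pen up
    -- iteration 2/3 --
    FD 4: (0,-52) -> (0,-56) [heading=270, move]
    PU: pen up
    -- iteration 3/3 --
    FD 4: (0,-56) -> (0,-60) [heading=270, move]
    PU: pen up
  ]
]
FD 1: (0,-60) -> (0,-61) [heading=270, move]
RT 135: heading 270 -> 135
Final: pos=(0,-61), heading=135, 0 segment(s) drawn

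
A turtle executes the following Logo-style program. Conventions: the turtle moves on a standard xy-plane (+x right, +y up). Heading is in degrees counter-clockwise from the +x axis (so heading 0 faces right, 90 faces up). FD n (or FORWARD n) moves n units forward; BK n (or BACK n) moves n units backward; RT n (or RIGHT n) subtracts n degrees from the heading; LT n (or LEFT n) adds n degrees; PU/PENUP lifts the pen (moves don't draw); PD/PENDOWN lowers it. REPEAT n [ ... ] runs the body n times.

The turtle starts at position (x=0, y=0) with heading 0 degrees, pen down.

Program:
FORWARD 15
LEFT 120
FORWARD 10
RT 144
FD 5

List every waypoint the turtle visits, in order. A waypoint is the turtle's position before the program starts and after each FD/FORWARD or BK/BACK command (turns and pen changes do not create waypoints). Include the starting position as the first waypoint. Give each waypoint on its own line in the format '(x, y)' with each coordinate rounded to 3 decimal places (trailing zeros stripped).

Executing turtle program step by step:
Start: pos=(0,0), heading=0, pen down
FD 15: (0,0) -> (15,0) [heading=0, draw]
LT 120: heading 0 -> 120
FD 10: (15,0) -> (10,8.66) [heading=120, draw]
RT 144: heading 120 -> 336
FD 5: (10,8.66) -> (14.568,6.627) [heading=336, draw]
Final: pos=(14.568,6.627), heading=336, 3 segment(s) drawn
Waypoints (4 total):
(0, 0)
(15, 0)
(10, 8.66)
(14.568, 6.627)

Answer: (0, 0)
(15, 0)
(10, 8.66)
(14.568, 6.627)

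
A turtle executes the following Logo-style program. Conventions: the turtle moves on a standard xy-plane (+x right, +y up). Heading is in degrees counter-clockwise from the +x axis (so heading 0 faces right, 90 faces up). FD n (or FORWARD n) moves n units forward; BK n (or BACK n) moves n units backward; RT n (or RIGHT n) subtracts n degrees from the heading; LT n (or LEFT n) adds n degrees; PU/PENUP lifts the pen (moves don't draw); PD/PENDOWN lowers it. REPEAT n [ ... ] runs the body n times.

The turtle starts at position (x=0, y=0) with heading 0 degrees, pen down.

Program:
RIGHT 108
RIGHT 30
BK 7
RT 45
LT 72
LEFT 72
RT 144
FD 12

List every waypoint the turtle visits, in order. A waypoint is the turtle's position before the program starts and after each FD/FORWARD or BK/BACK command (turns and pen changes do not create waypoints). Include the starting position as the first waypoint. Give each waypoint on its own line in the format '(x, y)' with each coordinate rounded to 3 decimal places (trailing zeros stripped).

Answer: (0, 0)
(5.202, 4.684)
(-6.782, 5.312)

Derivation:
Executing turtle program step by step:
Start: pos=(0,0), heading=0, pen down
RT 108: heading 0 -> 252
RT 30: heading 252 -> 222
BK 7: (0,0) -> (5.202,4.684) [heading=222, draw]
RT 45: heading 222 -> 177
LT 72: heading 177 -> 249
LT 72: heading 249 -> 321
RT 144: heading 321 -> 177
FD 12: (5.202,4.684) -> (-6.782,5.312) [heading=177, draw]
Final: pos=(-6.782,5.312), heading=177, 2 segment(s) drawn
Waypoints (3 total):
(0, 0)
(5.202, 4.684)
(-6.782, 5.312)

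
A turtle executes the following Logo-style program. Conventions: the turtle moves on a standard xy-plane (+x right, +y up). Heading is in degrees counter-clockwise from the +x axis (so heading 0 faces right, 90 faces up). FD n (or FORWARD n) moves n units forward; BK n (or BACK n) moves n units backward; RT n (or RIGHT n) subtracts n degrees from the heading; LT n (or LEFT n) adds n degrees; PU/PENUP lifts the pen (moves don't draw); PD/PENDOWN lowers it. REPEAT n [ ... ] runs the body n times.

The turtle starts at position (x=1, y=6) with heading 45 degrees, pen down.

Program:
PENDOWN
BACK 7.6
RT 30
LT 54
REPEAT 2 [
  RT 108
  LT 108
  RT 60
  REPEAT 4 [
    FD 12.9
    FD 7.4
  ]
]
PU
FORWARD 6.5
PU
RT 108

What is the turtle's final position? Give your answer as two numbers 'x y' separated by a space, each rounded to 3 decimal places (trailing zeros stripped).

Executing turtle program step by step:
Start: pos=(1,6), heading=45, pen down
PD: pen down
BK 7.6: (1,6) -> (-4.374,0.626) [heading=45, draw]
RT 30: heading 45 -> 15
LT 54: heading 15 -> 69
REPEAT 2 [
  -- iteration 1/2 --
  RT 108: heading 69 -> 321
  LT 108: heading 321 -> 69
  RT 60: heading 69 -> 9
  REPEAT 4 [
    -- iteration 1/4 --
    FD 12.9: (-4.374,0.626) -> (8.367,2.644) [heading=9, draw]
    FD 7.4: (8.367,2.644) -> (15.676,3.802) [heading=9, draw]
    -- iteration 2/4 --
    FD 12.9: (15.676,3.802) -> (28.417,5.82) [heading=9, draw]
    FD 7.4: (28.417,5.82) -> (35.726,6.977) [heading=9, draw]
    -- iteration 3/4 --
    FD 12.9: (35.726,6.977) -> (48.467,8.995) [heading=9, draw]
    FD 7.4: (48.467,8.995) -> (55.776,10.153) [heading=9, draw]
    -- iteration 4/4 --
    FD 12.9: (55.776,10.153) -> (68.517,12.171) [heading=9, draw]
    FD 7.4: (68.517,12.171) -> (75.826,13.328) [heading=9, draw]
  ]
  -- iteration 2/2 --
  RT 108: heading 9 -> 261
  LT 108: heading 261 -> 9
  RT 60: heading 9 -> 309
  REPEAT 4 [
    -- iteration 1/4 --
    FD 12.9: (75.826,13.328) -> (83.945,3.303) [heading=309, draw]
    FD 7.4: (83.945,3.303) -> (88.601,-2.448) [heading=309, draw]
    -- iteration 2/4 --
    FD 12.9: (88.601,-2.448) -> (96.72,-12.473) [heading=309, draw]
    FD 7.4: (96.72,-12.473) -> (101.377,-18.224) [heading=309, draw]
    -- iteration 3/4 --
    FD 12.9: (101.377,-18.224) -> (109.495,-28.249) [heading=309, draw]
    FD 7.4: (109.495,-28.249) -> (114.152,-34) [heading=309, draw]
    -- iteration 4/4 --
    FD 12.9: (114.152,-34) -> (122.27,-44.025) [heading=309, draw]
    FD 7.4: (122.27,-44.025) -> (126.927,-49.776) [heading=309, draw]
  ]
]
PU: pen up
FD 6.5: (126.927,-49.776) -> (131.018,-54.827) [heading=309, move]
PU: pen up
RT 108: heading 309 -> 201
Final: pos=(131.018,-54.827), heading=201, 17 segment(s) drawn

Answer: 131.018 -54.827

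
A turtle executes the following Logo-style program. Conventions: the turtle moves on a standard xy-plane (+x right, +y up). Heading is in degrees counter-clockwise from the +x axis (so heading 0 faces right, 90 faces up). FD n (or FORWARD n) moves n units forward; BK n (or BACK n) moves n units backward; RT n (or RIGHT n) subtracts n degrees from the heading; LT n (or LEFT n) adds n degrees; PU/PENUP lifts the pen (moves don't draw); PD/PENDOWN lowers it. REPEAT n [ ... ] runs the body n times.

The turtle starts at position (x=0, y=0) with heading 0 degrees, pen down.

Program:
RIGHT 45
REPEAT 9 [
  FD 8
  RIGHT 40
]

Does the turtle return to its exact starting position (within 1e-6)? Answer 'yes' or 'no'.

Executing turtle program step by step:
Start: pos=(0,0), heading=0, pen down
RT 45: heading 0 -> 315
REPEAT 9 [
  -- iteration 1/9 --
  FD 8: (0,0) -> (5.657,-5.657) [heading=315, draw]
  RT 40: heading 315 -> 275
  -- iteration 2/9 --
  FD 8: (5.657,-5.657) -> (6.354,-13.626) [heading=275, draw]
  RT 40: heading 275 -> 235
  -- iteration 3/9 --
  FD 8: (6.354,-13.626) -> (1.765,-20.18) [heading=235, draw]
  RT 40: heading 235 -> 195
  -- iteration 4/9 --
  FD 8: (1.765,-20.18) -> (-5.962,-22.25) [heading=195, draw]
  RT 40: heading 195 -> 155
  -- iteration 5/9 --
  FD 8: (-5.962,-22.25) -> (-13.212,-18.869) [heading=155, draw]
  RT 40: heading 155 -> 115
  -- iteration 6/9 --
  FD 8: (-13.212,-18.869) -> (-16.593,-11.619) [heading=115, draw]
  RT 40: heading 115 -> 75
  -- iteration 7/9 --
  FD 8: (-16.593,-11.619) -> (-14.523,-3.891) [heading=75, draw]
  RT 40: heading 75 -> 35
  -- iteration 8/9 --
  FD 8: (-14.523,-3.891) -> (-7.97,0.697) [heading=35, draw]
  RT 40: heading 35 -> 355
  -- iteration 9/9 --
  FD 8: (-7.97,0.697) -> (0,0) [heading=355, draw]
  RT 40: heading 355 -> 315
]
Final: pos=(0,0), heading=315, 9 segment(s) drawn

Start position: (0, 0)
Final position: (0, 0)
Distance = 0; < 1e-6 -> CLOSED

Answer: yes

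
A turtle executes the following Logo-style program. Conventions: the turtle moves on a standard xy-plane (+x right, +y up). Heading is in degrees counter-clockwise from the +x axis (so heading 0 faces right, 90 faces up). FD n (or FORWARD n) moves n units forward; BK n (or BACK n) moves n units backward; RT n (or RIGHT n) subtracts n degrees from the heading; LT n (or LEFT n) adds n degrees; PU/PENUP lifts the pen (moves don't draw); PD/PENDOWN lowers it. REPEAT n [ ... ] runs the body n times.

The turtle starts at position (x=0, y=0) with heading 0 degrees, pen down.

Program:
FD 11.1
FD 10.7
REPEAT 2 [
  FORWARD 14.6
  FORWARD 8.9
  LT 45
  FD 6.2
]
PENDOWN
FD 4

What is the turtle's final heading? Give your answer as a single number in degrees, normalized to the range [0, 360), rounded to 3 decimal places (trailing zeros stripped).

Answer: 90

Derivation:
Executing turtle program step by step:
Start: pos=(0,0), heading=0, pen down
FD 11.1: (0,0) -> (11.1,0) [heading=0, draw]
FD 10.7: (11.1,0) -> (21.8,0) [heading=0, draw]
REPEAT 2 [
  -- iteration 1/2 --
  FD 14.6: (21.8,0) -> (36.4,0) [heading=0, draw]
  FD 8.9: (36.4,0) -> (45.3,0) [heading=0, draw]
  LT 45: heading 0 -> 45
  FD 6.2: (45.3,0) -> (49.684,4.384) [heading=45, draw]
  -- iteration 2/2 --
  FD 14.6: (49.684,4.384) -> (60.008,14.708) [heading=45, draw]
  FD 8.9: (60.008,14.708) -> (66.301,21.001) [heading=45, draw]
  LT 45: heading 45 -> 90
  FD 6.2: (66.301,21.001) -> (66.301,27.201) [heading=90, draw]
]
PD: pen down
FD 4: (66.301,27.201) -> (66.301,31.201) [heading=90, draw]
Final: pos=(66.301,31.201), heading=90, 9 segment(s) drawn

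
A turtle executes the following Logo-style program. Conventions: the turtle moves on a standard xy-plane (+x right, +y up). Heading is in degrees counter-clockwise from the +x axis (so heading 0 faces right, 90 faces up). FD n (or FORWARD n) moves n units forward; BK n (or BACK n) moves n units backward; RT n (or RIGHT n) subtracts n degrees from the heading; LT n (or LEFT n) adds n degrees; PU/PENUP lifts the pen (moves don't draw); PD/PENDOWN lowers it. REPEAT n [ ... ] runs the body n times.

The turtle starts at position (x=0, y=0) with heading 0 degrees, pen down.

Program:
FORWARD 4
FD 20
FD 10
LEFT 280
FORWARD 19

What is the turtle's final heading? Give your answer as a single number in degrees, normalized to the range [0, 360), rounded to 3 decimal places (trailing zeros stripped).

Answer: 280

Derivation:
Executing turtle program step by step:
Start: pos=(0,0), heading=0, pen down
FD 4: (0,0) -> (4,0) [heading=0, draw]
FD 20: (4,0) -> (24,0) [heading=0, draw]
FD 10: (24,0) -> (34,0) [heading=0, draw]
LT 280: heading 0 -> 280
FD 19: (34,0) -> (37.299,-18.711) [heading=280, draw]
Final: pos=(37.299,-18.711), heading=280, 4 segment(s) drawn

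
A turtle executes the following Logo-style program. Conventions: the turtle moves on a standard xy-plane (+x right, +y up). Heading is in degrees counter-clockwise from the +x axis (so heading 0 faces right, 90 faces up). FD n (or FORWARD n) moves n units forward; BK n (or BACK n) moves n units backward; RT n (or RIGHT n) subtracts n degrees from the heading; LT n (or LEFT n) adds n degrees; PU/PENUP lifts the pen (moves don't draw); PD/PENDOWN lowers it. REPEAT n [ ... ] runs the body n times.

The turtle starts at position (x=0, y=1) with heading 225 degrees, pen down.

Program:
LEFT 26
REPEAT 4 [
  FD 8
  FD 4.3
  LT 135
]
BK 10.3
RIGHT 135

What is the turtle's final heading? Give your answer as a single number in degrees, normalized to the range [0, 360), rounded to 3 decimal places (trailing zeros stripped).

Answer: 296

Derivation:
Executing turtle program step by step:
Start: pos=(0,1), heading=225, pen down
LT 26: heading 225 -> 251
REPEAT 4 [
  -- iteration 1/4 --
  FD 8: (0,1) -> (-2.605,-6.564) [heading=251, draw]
  FD 4.3: (-2.605,-6.564) -> (-4.004,-10.63) [heading=251, draw]
  LT 135: heading 251 -> 26
  -- iteration 2/4 --
  FD 8: (-4.004,-10.63) -> (3.186,-7.123) [heading=26, draw]
  FD 4.3: (3.186,-7.123) -> (7.051,-5.238) [heading=26, draw]
  LT 135: heading 26 -> 161
  -- iteration 3/4 --
  FD 8: (7.051,-5.238) -> (-0.513,-2.633) [heading=161, draw]
  FD 4.3: (-0.513,-2.633) -> (-4.579,-1.233) [heading=161, draw]
  LT 135: heading 161 -> 296
  -- iteration 4/4 --
  FD 8: (-4.579,-1.233) -> (-1.072,-8.424) [heading=296, draw]
  FD 4.3: (-1.072,-8.424) -> (0.813,-12.289) [heading=296, draw]
  LT 135: heading 296 -> 71
]
BK 10.3: (0.813,-12.289) -> (-2.541,-22.027) [heading=71, draw]
RT 135: heading 71 -> 296
Final: pos=(-2.541,-22.027), heading=296, 9 segment(s) drawn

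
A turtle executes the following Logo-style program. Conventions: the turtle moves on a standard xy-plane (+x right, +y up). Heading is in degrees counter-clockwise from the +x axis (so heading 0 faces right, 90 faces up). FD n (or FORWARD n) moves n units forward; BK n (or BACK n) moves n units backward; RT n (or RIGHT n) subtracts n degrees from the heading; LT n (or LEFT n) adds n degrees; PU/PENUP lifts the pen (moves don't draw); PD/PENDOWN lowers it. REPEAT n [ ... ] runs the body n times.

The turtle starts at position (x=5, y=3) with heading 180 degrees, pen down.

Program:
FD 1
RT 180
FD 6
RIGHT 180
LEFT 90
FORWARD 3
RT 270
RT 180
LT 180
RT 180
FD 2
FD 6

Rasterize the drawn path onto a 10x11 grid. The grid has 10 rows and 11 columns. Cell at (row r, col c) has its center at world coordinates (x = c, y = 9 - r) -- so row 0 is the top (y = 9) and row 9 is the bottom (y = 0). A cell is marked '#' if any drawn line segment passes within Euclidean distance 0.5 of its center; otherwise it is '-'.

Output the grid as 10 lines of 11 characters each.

Segment 0: (5,3) -> (4,3)
Segment 1: (4,3) -> (10,3)
Segment 2: (10,3) -> (10,0)
Segment 3: (10,0) -> (8,-0)
Segment 4: (8,-0) -> (2,-0)

Answer: -----------
-----------
-----------
-----------
-----------
-----------
----#######
----------#
----------#
--#########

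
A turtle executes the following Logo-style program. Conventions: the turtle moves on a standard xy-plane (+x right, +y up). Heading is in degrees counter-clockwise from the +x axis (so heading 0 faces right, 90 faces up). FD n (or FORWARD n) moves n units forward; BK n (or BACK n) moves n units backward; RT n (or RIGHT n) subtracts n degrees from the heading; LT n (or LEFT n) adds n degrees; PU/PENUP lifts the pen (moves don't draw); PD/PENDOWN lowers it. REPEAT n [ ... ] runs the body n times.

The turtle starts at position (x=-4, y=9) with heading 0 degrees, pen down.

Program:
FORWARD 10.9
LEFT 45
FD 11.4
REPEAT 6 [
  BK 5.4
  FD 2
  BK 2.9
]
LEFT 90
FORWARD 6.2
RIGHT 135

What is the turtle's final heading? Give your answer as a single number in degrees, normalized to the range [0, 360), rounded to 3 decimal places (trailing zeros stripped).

Answer: 0

Derivation:
Executing turtle program step by step:
Start: pos=(-4,9), heading=0, pen down
FD 10.9: (-4,9) -> (6.9,9) [heading=0, draw]
LT 45: heading 0 -> 45
FD 11.4: (6.9,9) -> (14.961,17.061) [heading=45, draw]
REPEAT 6 [
  -- iteration 1/6 --
  BK 5.4: (14.961,17.061) -> (11.143,13.243) [heading=45, draw]
  FD 2: (11.143,13.243) -> (12.557,14.657) [heading=45, draw]
  BK 2.9: (12.557,14.657) -> (10.506,12.606) [heading=45, draw]
  -- iteration 2/6 --
  BK 5.4: (10.506,12.606) -> (6.688,8.788) [heading=45, draw]
  FD 2: (6.688,8.788) -> (8.102,10.202) [heading=45, draw]
  BK 2.9: (8.102,10.202) -> (6.051,8.151) [heading=45, draw]
  -- iteration 3/6 --
  BK 5.4: (6.051,8.151) -> (2.233,4.333) [heading=45, draw]
  FD 2: (2.233,4.333) -> (3.647,5.747) [heading=45, draw]
  BK 2.9: (3.647,5.747) -> (1.597,3.697) [heading=45, draw]
  -- iteration 4/6 --
  BK 5.4: (1.597,3.697) -> (-2.222,-0.122) [heading=45, draw]
  FD 2: (-2.222,-0.122) -> (-0.807,1.293) [heading=45, draw]
  BK 2.9: (-0.807,1.293) -> (-2.858,-0.758) [heading=45, draw]
  -- iteration 5/6 --
  BK 5.4: (-2.858,-0.758) -> (-6.676,-4.576) [heading=45, draw]
  FD 2: (-6.676,-4.576) -> (-5.262,-3.162) [heading=45, draw]
  BK 2.9: (-5.262,-3.162) -> (-7.313,-5.213) [heading=45, draw]
  -- iteration 6/6 --
  BK 5.4: (-7.313,-5.213) -> (-11.131,-9.031) [heading=45, draw]
  FD 2: (-11.131,-9.031) -> (-9.717,-7.617) [heading=45, draw]
  BK 2.9: (-9.717,-7.617) -> (-11.768,-9.668) [heading=45, draw]
]
LT 90: heading 45 -> 135
FD 6.2: (-11.768,-9.668) -> (-16.152,-5.284) [heading=135, draw]
RT 135: heading 135 -> 0
Final: pos=(-16.152,-5.284), heading=0, 21 segment(s) drawn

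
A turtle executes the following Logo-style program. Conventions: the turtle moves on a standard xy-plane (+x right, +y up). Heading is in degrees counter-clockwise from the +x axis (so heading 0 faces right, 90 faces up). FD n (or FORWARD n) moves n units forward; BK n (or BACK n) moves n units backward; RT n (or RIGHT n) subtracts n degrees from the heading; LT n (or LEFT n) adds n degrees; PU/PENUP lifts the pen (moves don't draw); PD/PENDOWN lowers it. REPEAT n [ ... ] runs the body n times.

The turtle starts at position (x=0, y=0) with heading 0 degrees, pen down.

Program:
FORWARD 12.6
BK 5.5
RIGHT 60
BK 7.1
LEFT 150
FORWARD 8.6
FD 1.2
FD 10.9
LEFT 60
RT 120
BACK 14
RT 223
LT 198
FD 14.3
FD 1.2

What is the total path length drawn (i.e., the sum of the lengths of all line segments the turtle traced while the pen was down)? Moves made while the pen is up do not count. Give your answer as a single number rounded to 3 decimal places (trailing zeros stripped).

Answer: 75.4

Derivation:
Executing turtle program step by step:
Start: pos=(0,0), heading=0, pen down
FD 12.6: (0,0) -> (12.6,0) [heading=0, draw]
BK 5.5: (12.6,0) -> (7.1,0) [heading=0, draw]
RT 60: heading 0 -> 300
BK 7.1: (7.1,0) -> (3.55,6.149) [heading=300, draw]
LT 150: heading 300 -> 90
FD 8.6: (3.55,6.149) -> (3.55,14.749) [heading=90, draw]
FD 1.2: (3.55,14.749) -> (3.55,15.949) [heading=90, draw]
FD 10.9: (3.55,15.949) -> (3.55,26.849) [heading=90, draw]
LT 60: heading 90 -> 150
RT 120: heading 150 -> 30
BK 14: (3.55,26.849) -> (-8.574,19.849) [heading=30, draw]
RT 223: heading 30 -> 167
LT 198: heading 167 -> 5
FD 14.3: (-8.574,19.849) -> (5.671,21.095) [heading=5, draw]
FD 1.2: (5.671,21.095) -> (6.867,21.2) [heading=5, draw]
Final: pos=(6.867,21.2), heading=5, 9 segment(s) drawn

Segment lengths:
  seg 1: (0,0) -> (12.6,0), length = 12.6
  seg 2: (12.6,0) -> (7.1,0), length = 5.5
  seg 3: (7.1,0) -> (3.55,6.149), length = 7.1
  seg 4: (3.55,6.149) -> (3.55,14.749), length = 8.6
  seg 5: (3.55,14.749) -> (3.55,15.949), length = 1.2
  seg 6: (3.55,15.949) -> (3.55,26.849), length = 10.9
  seg 7: (3.55,26.849) -> (-8.574,19.849), length = 14
  seg 8: (-8.574,19.849) -> (5.671,21.095), length = 14.3
  seg 9: (5.671,21.095) -> (6.867,21.2), length = 1.2
Total = 75.4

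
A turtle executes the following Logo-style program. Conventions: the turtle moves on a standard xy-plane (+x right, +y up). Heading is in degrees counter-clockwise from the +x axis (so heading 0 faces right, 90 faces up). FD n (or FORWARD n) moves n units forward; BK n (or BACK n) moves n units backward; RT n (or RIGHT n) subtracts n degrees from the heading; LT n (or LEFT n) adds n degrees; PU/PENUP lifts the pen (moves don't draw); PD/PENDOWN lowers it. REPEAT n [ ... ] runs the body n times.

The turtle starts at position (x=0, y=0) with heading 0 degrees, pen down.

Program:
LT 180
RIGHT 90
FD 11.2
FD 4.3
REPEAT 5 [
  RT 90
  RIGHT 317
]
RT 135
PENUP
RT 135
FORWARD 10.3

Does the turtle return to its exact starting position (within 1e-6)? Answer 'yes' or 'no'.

Executing turtle program step by step:
Start: pos=(0,0), heading=0, pen down
LT 180: heading 0 -> 180
RT 90: heading 180 -> 90
FD 11.2: (0,0) -> (0,11.2) [heading=90, draw]
FD 4.3: (0,11.2) -> (0,15.5) [heading=90, draw]
REPEAT 5 [
  -- iteration 1/5 --
  RT 90: heading 90 -> 0
  RT 317: heading 0 -> 43
  -- iteration 2/5 --
  RT 90: heading 43 -> 313
  RT 317: heading 313 -> 356
  -- iteration 3/5 --
  RT 90: heading 356 -> 266
  RT 317: heading 266 -> 309
  -- iteration 4/5 --
  RT 90: heading 309 -> 219
  RT 317: heading 219 -> 262
  -- iteration 5/5 --
  RT 90: heading 262 -> 172
  RT 317: heading 172 -> 215
]
RT 135: heading 215 -> 80
PU: pen up
RT 135: heading 80 -> 305
FD 10.3: (0,15.5) -> (5.908,7.063) [heading=305, move]
Final: pos=(5.908,7.063), heading=305, 2 segment(s) drawn

Start position: (0, 0)
Final position: (5.908, 7.063)
Distance = 9.208; >= 1e-6 -> NOT closed

Answer: no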